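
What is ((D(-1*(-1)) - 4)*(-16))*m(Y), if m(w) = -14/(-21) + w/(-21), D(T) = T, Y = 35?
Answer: -48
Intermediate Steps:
m(w) = ⅔ - w/21 (m(w) = -14*(-1/21) + w*(-1/21) = ⅔ - w/21)
((D(-1*(-1)) - 4)*(-16))*m(Y) = ((-1*(-1) - 4)*(-16))*(⅔ - 1/21*35) = ((1 - 4)*(-16))*(⅔ - 5/3) = -3*(-16)*(-1) = 48*(-1) = -48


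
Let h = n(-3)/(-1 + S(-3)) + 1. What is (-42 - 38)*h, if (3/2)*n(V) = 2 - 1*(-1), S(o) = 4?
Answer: -400/3 ≈ -133.33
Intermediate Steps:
n(V) = 2 (n(V) = 2*(2 - 1*(-1))/3 = 2*(2 + 1)/3 = (⅔)*3 = 2)
h = 5/3 (h = 2/(-1 + 4) + 1 = 2/3 + 1 = (⅓)*2 + 1 = ⅔ + 1 = 5/3 ≈ 1.6667)
(-42 - 38)*h = (-42 - 38)*(5/3) = -80*5/3 = -400/3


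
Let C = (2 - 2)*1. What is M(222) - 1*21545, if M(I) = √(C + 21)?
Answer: -21545 + √21 ≈ -21540.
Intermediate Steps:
C = 0 (C = 0*1 = 0)
M(I) = √21 (M(I) = √(0 + 21) = √21)
M(222) - 1*21545 = √21 - 1*21545 = √21 - 21545 = -21545 + √21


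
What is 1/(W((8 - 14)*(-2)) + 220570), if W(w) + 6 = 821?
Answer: 1/221385 ≈ 4.5170e-6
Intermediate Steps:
W(w) = 815 (W(w) = -6 + 821 = 815)
1/(W((8 - 14)*(-2)) + 220570) = 1/(815 + 220570) = 1/221385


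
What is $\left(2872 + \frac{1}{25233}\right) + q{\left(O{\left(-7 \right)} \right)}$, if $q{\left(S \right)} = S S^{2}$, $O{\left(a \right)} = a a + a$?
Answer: $\frac{1941931681}{25233} \approx 76960.0$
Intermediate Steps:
$O{\left(a \right)} = a + a^{2}$ ($O{\left(a \right)} = a^{2} + a = a + a^{2}$)
$q{\left(S \right)} = S^{3}$
$\left(2872 + \frac{1}{25233}\right) + q{\left(O{\left(-7 \right)} \right)} = \left(2872 + \frac{1}{25233}\right) + \left(- 7 \left(1 - 7\right)\right)^{3} = \left(2872 + \frac{1}{25233}\right) + \left(\left(-7\right) \left(-6\right)\right)^{3} = \frac{72469177}{25233} + 42^{3} = \frac{72469177}{25233} + 74088 = \frac{1941931681}{25233}$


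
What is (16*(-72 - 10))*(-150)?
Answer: 196800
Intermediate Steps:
(16*(-72 - 10))*(-150) = (16*(-82))*(-150) = -1312*(-150) = 196800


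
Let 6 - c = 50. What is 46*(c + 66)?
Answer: 1012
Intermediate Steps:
c = -44 (c = 6 - 1*50 = 6 - 50 = -44)
46*(c + 66) = 46*(-44 + 66) = 46*22 = 1012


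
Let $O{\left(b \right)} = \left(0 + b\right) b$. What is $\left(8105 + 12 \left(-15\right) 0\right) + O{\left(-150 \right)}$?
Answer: $30605$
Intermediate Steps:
$O{\left(b \right)} = b^{2}$ ($O{\left(b \right)} = b b = b^{2}$)
$\left(8105 + 12 \left(-15\right) 0\right) + O{\left(-150 \right)} = \left(8105 + 12 \left(-15\right) 0\right) + \left(-150\right)^{2} = \left(8105 - 0\right) + 22500 = \left(8105 + 0\right) + 22500 = 8105 + 22500 = 30605$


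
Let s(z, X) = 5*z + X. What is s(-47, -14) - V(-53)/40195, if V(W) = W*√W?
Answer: -249 + 53*I*√53/40195 ≈ -249.0 + 0.0095993*I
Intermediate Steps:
V(W) = W^(3/2)
s(z, X) = X + 5*z
s(-47, -14) - V(-53)/40195 = (-14 + 5*(-47)) - (-53)^(3/2)/40195 = (-14 - 235) - (-53*I*√53)/40195 = -249 - (-53)*I*√53/40195 = -249 + 53*I*√53/40195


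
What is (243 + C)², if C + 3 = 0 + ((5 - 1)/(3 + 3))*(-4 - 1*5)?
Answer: 54756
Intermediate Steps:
C = -9 (C = -3 + (0 + ((5 - 1)/(3 + 3))*(-4 - 1*5)) = -3 + (0 + (4/6)*(-4 - 5)) = -3 + (0 + (4*(⅙))*(-9)) = -3 + (0 + (⅔)*(-9)) = -3 + (0 - 6) = -3 - 6 = -9)
(243 + C)² = (243 - 9)² = 234² = 54756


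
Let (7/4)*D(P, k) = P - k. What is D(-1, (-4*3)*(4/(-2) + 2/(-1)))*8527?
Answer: -238756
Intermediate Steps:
D(P, k) = -4*k/7 + 4*P/7 (D(P, k) = 4*(P - k)/7 = -4*k/7 + 4*P/7)
D(-1, (-4*3)*(4/(-2) + 2/(-1)))*8527 = (-4*(-4*3)*(4/(-2) + 2/(-1))/7 + (4/7)*(-1))*8527 = (-(-48)*(4*(-½) + 2*(-1))/7 - 4/7)*8527 = (-(-48)*(-2 - 2)/7 - 4/7)*8527 = (-(-48)*(-4)/7 - 4/7)*8527 = (-4/7*48 - 4/7)*8527 = (-192/7 - 4/7)*8527 = -28*8527 = -238756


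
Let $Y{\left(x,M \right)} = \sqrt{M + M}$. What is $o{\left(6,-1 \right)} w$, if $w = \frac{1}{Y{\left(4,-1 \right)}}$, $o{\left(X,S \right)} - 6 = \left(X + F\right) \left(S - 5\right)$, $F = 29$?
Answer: $102 i \sqrt{2} \approx 144.25 i$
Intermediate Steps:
$Y{\left(x,M \right)} = \sqrt{2} \sqrt{M}$ ($Y{\left(x,M \right)} = \sqrt{2 M} = \sqrt{2} \sqrt{M}$)
$o{\left(X,S \right)} = 6 + \left(-5 + S\right) \left(29 + X\right)$ ($o{\left(X,S \right)} = 6 + \left(X + 29\right) \left(S - 5\right) = 6 + \left(29 + X\right) \left(-5 + S\right) = 6 + \left(-5 + S\right) \left(29 + X\right)$)
$w = - \frac{i \sqrt{2}}{2}$ ($w = \frac{1}{\sqrt{2} \sqrt{-1}} = \frac{1}{\sqrt{2} i} = \frac{1}{i \sqrt{2}} = - \frac{i \sqrt{2}}{2} \approx - 0.70711 i$)
$o{\left(6,-1 \right)} w = \left(-139 - 30 + 29 \left(-1\right) - 6\right) \left(- \frac{i \sqrt{2}}{2}\right) = \left(-139 - 30 - 29 - 6\right) \left(- \frac{i \sqrt{2}}{2}\right) = - 204 \left(- \frac{i \sqrt{2}}{2}\right) = 102 i \sqrt{2}$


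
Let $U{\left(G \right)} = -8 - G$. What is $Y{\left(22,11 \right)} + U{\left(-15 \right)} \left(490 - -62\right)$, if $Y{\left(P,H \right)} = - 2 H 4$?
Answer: $3776$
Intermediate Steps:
$Y{\left(P,H \right)} = - 8 H$
$Y{\left(22,11 \right)} + U{\left(-15 \right)} \left(490 - -62\right) = \left(-8\right) 11 + \left(-8 - -15\right) \left(490 - -62\right) = -88 + \left(-8 + 15\right) \left(490 + 62\right) = -88 + 7 \cdot 552 = -88 + 3864 = 3776$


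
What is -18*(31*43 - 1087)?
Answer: -4428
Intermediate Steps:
-18*(31*43 - 1087) = -18*(1333 - 1087) = -18*246 = -4428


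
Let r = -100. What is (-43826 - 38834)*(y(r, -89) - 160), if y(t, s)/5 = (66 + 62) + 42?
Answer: -57035400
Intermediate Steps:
y(t, s) = 850 (y(t, s) = 5*((66 + 62) + 42) = 5*(128 + 42) = 5*170 = 850)
(-43826 - 38834)*(y(r, -89) - 160) = (-43826 - 38834)*(850 - 160) = -82660*690 = -57035400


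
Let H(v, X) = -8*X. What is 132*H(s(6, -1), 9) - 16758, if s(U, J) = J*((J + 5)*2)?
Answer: -26262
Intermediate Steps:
s(U, J) = J*(10 + 2*J) (s(U, J) = J*((5 + J)*2) = J*(10 + 2*J))
132*H(s(6, -1), 9) - 16758 = 132*(-8*9) - 16758 = 132*(-72) - 16758 = -9504 - 16758 = -26262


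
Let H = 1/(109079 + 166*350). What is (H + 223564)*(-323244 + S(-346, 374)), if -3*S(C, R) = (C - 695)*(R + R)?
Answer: -2380352116989416/167179 ≈ -1.4238e+10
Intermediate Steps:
H = 1/167179 (H = 1/(109079 + 58100) = 1/167179 ≈ 5.9816e-6)
S(C, R) = -2*R*(-695 + C)/3 (S(C, R) = -(C - 695)*(R + R)/3 = -(-695 + C)*2*R/3 = -2*R*(-695 + C)/3)
(H + 223564)*(-323244 + S(-346, 374)) = (1/167179 + 223564)*(-323244 + (⅔)*374*(695 - 1*(-346))) = 37375205957*(-323244 + (⅔)*374*(695 + 346))/167179 = 37375205957*(-323244 + (⅔)*374*1041)/167179 = 37375205957*(-323244 + 259556)/167179 = (37375205957/167179)*(-63688) = -2380352116989416/167179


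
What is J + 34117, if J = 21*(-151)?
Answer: 30946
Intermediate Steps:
J = -3171
J + 34117 = -3171 + 34117 = 30946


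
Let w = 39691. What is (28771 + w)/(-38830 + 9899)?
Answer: -68462/28931 ≈ -2.3664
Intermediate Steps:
(28771 + w)/(-38830 + 9899) = (28771 + 39691)/(-38830 + 9899) = 68462/(-28931) = 68462*(-1/28931) = -68462/28931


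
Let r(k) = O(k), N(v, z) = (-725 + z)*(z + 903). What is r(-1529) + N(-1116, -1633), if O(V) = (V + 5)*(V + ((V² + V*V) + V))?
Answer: -7119357636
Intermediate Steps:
N(v, z) = (-725 + z)*(903 + z)
O(V) = (5 + V)*(2*V + 2*V²) (O(V) = (5 + V)*(V + ((V² + V²) + V)) = (5 + V)*(V + (2*V² + V)) = (5 + V)*(V + (V + 2*V²)) = (5 + V)*(2*V + 2*V²))
r(k) = 2*k*(5 + k² + 6*k)
r(-1529) + N(-1116, -1633) = 2*(-1529)*(5 + (-1529)² + 6*(-1529)) + (-654675 + (-1633)² + 178*(-1633)) = 2*(-1529)*(5 + 2337841 - 9174) + (-654675 + 2666689 - 290674) = 2*(-1529)*2328672 + 1721340 = -7121078976 + 1721340 = -7119357636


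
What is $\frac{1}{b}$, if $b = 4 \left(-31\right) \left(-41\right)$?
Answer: $\frac{1}{5084} \approx 0.0001967$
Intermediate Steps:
$b = 5084$ ($b = \left(-124\right) \left(-41\right) = 5084$)
$\frac{1}{b} = \frac{1}{5084}$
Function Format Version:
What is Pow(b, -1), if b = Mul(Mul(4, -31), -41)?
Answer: Rational(1, 5084) ≈ 0.00019670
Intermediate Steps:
b = 5084 (b = Mul(-124, -41) = 5084)
Pow(b, -1) = Pow(5084, -1) = Rational(1, 5084)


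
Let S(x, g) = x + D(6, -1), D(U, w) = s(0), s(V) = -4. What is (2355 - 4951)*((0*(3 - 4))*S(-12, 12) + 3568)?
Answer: -9262528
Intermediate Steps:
D(U, w) = -4
S(x, g) = -4 + x (S(x, g) = x - 4 = -4 + x)
(2355 - 4951)*((0*(3 - 4))*S(-12, 12) + 3568) = (2355 - 4951)*((0*(3 - 4))*(-4 - 12) + 3568) = -2596*((0*(-1))*(-16) + 3568) = -2596*(0*(-16) + 3568) = -2596*(0 + 3568) = -2596*3568 = -9262528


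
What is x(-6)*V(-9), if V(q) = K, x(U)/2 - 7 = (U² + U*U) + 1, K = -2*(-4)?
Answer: 1280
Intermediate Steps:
K = 8
x(U) = 16 + 4*U² (x(U) = 14 + 2*((U² + U*U) + 1) = 14 + 2*((U² + U²) + 1) = 14 + 2*(2*U² + 1) = 14 + 2*(1 + 2*U²) = 14 + (2 + 4*U²) = 16 + 4*U²)
V(q) = 8
x(-6)*V(-9) = (16 + 4*(-6)²)*8 = (16 + 4*36)*8 = (16 + 144)*8 = 160*8 = 1280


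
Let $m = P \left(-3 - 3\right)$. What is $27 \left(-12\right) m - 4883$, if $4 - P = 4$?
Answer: $-4883$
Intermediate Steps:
$P = 0$ ($P = 4 - 4 = 0$)
$m = 0$ ($m = 0 \left(-3 - 3\right) = 0 \left(-6\right) = 0$)
$27 \left(-12\right) m - 4883 = 27 \left(-12\right) 0 - 4883 = \left(-324\right) 0 - 4883 = 0 - 4883 = -4883$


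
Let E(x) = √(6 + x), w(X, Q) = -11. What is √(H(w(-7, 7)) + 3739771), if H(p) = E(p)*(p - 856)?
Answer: √(3739771 - 867*I*√5) ≈ 1933.8 - 0.501*I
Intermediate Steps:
H(p) = √(6 + p)*(-856 + p) (H(p) = √(6 + p)*(p - 856) = √(6 + p)*(-856 + p))
√(H(w(-7, 7)) + 3739771) = √(√(6 - 11)*(-856 - 11) + 3739771) = √(√(-5)*(-867) + 3739771) = √((I*√5)*(-867) + 3739771) = √(-867*I*√5 + 3739771) = √(3739771 - 867*I*√5)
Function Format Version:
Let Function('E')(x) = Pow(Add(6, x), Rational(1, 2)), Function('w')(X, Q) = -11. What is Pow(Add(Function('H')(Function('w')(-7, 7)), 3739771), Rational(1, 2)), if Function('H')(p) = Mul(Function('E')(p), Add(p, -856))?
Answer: Pow(Add(3739771, Mul(-867, I, Pow(5, Rational(1, 2)))), Rational(1, 2)) ≈ Add(1933.8, Mul(-0.501, I))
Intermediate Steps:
Function('H')(p) = Mul(Pow(Add(6, p), Rational(1, 2)), Add(-856, p)) (Function('H')(p) = Mul(Pow(Add(6, p), Rational(1, 2)), Add(p, -856)) = Mul(Pow(Add(6, p), Rational(1, 2)), Add(-856, p)))
Pow(Add(Function('H')(Function('w')(-7, 7)), 3739771), Rational(1, 2)) = Pow(Add(Mul(Pow(Add(6, -11), Rational(1, 2)), Add(-856, -11)), 3739771), Rational(1, 2)) = Pow(Add(Mul(Pow(-5, Rational(1, 2)), -867), 3739771), Rational(1, 2)) = Pow(Add(Mul(Mul(I, Pow(5, Rational(1, 2))), -867), 3739771), Rational(1, 2)) = Pow(Add(Mul(-867, I, Pow(5, Rational(1, 2))), 3739771), Rational(1, 2)) = Pow(Add(3739771, Mul(-867, I, Pow(5, Rational(1, 2)))), Rational(1, 2))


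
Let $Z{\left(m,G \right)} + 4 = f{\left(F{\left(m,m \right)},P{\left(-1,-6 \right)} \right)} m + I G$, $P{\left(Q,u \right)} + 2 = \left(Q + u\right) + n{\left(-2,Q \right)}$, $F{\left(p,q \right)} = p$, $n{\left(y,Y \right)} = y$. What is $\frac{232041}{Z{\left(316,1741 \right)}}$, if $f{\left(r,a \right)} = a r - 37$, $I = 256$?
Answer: $- \frac{77347}{221472} \approx -0.34924$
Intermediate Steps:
$P{\left(Q,u \right)} = -4 + Q + u$ ($P{\left(Q,u \right)} = -2 - \left(2 - Q - u\right) = -2 + \left(-2 + Q + u\right) = -4 + Q + u$)
$f{\left(r,a \right)} = -37 + a r$
$Z{\left(m,G \right)} = -4 + 256 G + m \left(-37 - 11 m\right)$ ($Z{\left(m,G \right)} = -4 + \left(\left(-37 + \left(-4 - 1 - 6\right) m\right) m + 256 G\right) = -4 + \left(\left(-37 - 11 m\right) m + 256 G\right) = -4 + \left(m \left(-37 - 11 m\right) + 256 G\right) = -4 + \left(256 G + m \left(-37 - 11 m\right)\right) = -4 + 256 G + m \left(-37 - 11 m\right)$)
$\frac{232041}{Z{\left(316,1741 \right)}} = \frac{232041}{-4 + 256 \cdot 1741 - 316 \left(37 + 11 \cdot 316\right)} = \frac{232041}{-4 + 445696 - 316 \left(37 + 3476\right)} = \frac{232041}{-4 + 445696 - 316 \cdot 3513} = \frac{232041}{-4 + 445696 - 1110108} = \frac{232041}{-664416} = 232041 \left(- \frac{1}{664416}\right) = - \frac{77347}{221472}$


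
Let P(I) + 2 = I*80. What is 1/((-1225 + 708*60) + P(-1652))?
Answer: -1/90907 ≈ -1.1000e-5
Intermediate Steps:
P(I) = -2 + 80*I (P(I) = -2 + I*80 = -2 + 80*I)
1/((-1225 + 708*60) + P(-1652)) = 1/((-1225 + 708*60) + (-2 + 80*(-1652))) = 1/((-1225 + 42480) + (-2 - 132160)) = 1/(41255 - 132162) = 1/(-90907) = -1/90907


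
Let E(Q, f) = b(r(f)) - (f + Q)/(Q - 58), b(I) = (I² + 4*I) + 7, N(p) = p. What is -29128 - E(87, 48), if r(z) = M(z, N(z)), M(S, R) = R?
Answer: -917164/29 ≈ -31626.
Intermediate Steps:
r(z) = z
b(I) = 7 + I² + 4*I
E(Q, f) = 7 + f² + 4*f - (Q + f)/(-58 + Q) (E(Q, f) = (7 + f² + 4*f) - (f + Q)/(Q - 58) = (7 + f² + 4*f) - (Q + f)/(-58 + Q) = 7 + f² + 4*f - (Q + f)/(-58 + Q))
-29128 - E(87, 48) = -29128 - (-406 - 1*87 - 233*48 - 58*48² + 87*(7 + 48² + 4*48))/(-58 + 87) = -29128 - (-406 - 87 - 11184 - 58*2304 + 87*(7 + 2304 + 192))/29 = -29128 - (-406 - 87 - 11184 - 133632 + 87*2503)/29 = -29128 - (-406 - 87 - 11184 - 133632 + 217761)/29 = -29128 - 72452/29 = -917164/29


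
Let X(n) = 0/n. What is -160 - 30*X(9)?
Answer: -160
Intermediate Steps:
X(n) = 0
-160 - 30*X(9) = -160 - 30*0 = -160 + 0 = -160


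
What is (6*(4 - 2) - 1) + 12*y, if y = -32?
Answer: -373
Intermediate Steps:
(6*(4 - 2) - 1) + 12*y = (6*(4 - 2) - 1) + 12*(-32) = (6*2 - 1) - 384 = (12 - 1) - 384 = 11 - 384 = -373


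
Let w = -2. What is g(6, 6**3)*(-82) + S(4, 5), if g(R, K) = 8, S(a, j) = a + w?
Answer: -654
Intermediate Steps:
S(a, j) = -2 + a (S(a, j) = a - 2 = -2 + a)
g(6, 6**3)*(-82) + S(4, 5) = 8*(-82) + (-2 + 4) = -656 + 2 = -654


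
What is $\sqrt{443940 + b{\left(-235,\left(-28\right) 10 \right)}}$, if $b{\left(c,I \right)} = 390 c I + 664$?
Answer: $2 \sqrt{6526651} \approx 5109.5$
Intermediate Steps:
$b{\left(c,I \right)} = 664 + 390 I c$ ($b{\left(c,I \right)} = 390 I c + 664 = 664 + 390 I c$)
$\sqrt{443940 + b{\left(-235,\left(-28\right) 10 \right)}} = \sqrt{443940 + \left(664 + 390 \left(\left(-28\right) 10\right) \left(-235\right)\right)} = \sqrt{443940 + \left(664 + 390 \left(-280\right) \left(-235\right)\right)} = \sqrt{443940 + \left(664 + 25662000\right)} = \sqrt{443940 + 25662664} = \sqrt{26106604} = 2 \sqrt{6526651}$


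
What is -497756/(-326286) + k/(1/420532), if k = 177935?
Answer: 12207560224391938/163143 ≈ 7.4827e+10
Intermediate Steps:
-497756/(-326286) + k/(1/420532) = -497756/(-326286) + 177935/(1/420532) = -497756*(-1/326286) + 177935/(1/420532) = 248878/163143 + 177935*420532 = 248878/163143 + 74827361420 = 12207560224391938/163143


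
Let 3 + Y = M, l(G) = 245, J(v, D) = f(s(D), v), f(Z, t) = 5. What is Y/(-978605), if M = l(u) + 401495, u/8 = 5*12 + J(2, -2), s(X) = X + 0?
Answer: -13853/33745 ≈ -0.41052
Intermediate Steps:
s(X) = X
J(v, D) = 5
u = 520 (u = 8*(5*12 + 5) = 8*(60 + 5) = 8*65 = 520)
M = 401740 (M = 245 + 401495 = 401740)
Y = 401737 (Y = -3 + 401740 = 401737)
Y/(-978605) = 401737/(-978605) = 401737*(-1/978605) = -13853/33745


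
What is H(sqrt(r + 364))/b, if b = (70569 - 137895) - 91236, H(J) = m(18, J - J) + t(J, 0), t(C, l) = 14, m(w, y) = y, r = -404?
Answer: -7/79281 ≈ -8.8294e-5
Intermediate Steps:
H(J) = 14 (H(J) = (J - J) + 14 = 0 + 14 = 14)
b = -158562 (b = -67326 - 91236 = -158562)
H(sqrt(r + 364))/b = 14/(-158562) = 14*(-1/158562) = -7/79281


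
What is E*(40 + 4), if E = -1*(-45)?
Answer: 1980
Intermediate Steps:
E = 45
E*(40 + 4) = 45*(40 + 4) = 45*44 = 1980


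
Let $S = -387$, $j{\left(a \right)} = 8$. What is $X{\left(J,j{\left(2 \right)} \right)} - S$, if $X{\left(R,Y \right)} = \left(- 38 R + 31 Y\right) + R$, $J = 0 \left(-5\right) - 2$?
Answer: $709$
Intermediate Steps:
$J = -2$ ($J = 0 - 2 = -2$)
$X{\left(R,Y \right)} = - 37 R + 31 Y$
$X{\left(J,j{\left(2 \right)} \right)} - S = \left(\left(-37\right) \left(-2\right) + 31 \cdot 8\right) - -387 = \left(74 + 248\right) + 387 = 322 + 387 = 709$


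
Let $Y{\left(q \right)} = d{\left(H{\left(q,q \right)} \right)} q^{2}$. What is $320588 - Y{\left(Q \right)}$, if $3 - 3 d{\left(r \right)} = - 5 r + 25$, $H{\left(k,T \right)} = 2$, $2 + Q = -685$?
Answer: $2208464$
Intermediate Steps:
$Q = -687$ ($Q = -2 - 685 = -687$)
$d{\left(r \right)} = - \frac{22}{3} + \frac{5 r}{3}$ ($d{\left(r \right)} = 1 - \frac{- 5 r + 25}{3} = 1 - \frac{25 - 5 r}{3} = 1 + \left(- \frac{25}{3} + \frac{5 r}{3}\right) = - \frac{22}{3} + \frac{5 r}{3}$)
$Y{\left(q \right)} = - 4 q^{2}$ ($Y{\left(q \right)} = \left(- \frac{22}{3} + \frac{5}{3} \cdot 2\right) q^{2} = \left(- \frac{22}{3} + \frac{10}{3}\right) q^{2} = - 4 q^{2}$)
$320588 - Y{\left(Q \right)} = 320588 - - 4 \left(-687\right)^{2} = 320588 - \left(-4\right) 471969 = 320588 - -1887876 = 320588 + 1887876 = 2208464$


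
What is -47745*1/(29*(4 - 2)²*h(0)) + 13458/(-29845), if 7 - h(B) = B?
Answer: -1435877421/24234140 ≈ -59.250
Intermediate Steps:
h(B) = 7 - B
-47745*1/(29*(4 - 2)²*h(0)) + 13458/(-29845) = -47745*1/(29*(4 - 2)²*(7 - 1*0)) + 13458/(-29845) = -47745*1/(116*(7 + 0)) + 13458*(-1/29845) = -47745/((7*29)*4) - 13458/29845 = -47745/(203*4) - 13458/29845 = -47745/812 - 13458/29845 = -1435877421/24234140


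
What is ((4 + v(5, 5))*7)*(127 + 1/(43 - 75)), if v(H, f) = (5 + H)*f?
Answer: 767907/16 ≈ 47994.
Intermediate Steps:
v(H, f) = f*(5 + H)
((4 + v(5, 5))*7)*(127 + 1/(43 - 75)) = ((4 + 5*(5 + 5))*7)*(127 + 1/(43 - 75)) = ((4 + 5*10)*7)*(127 + 1/(-32)) = ((4 + 50)*7)*(127 - 1/32) = (54*7)*(4063/32) = 378*(4063/32) = 767907/16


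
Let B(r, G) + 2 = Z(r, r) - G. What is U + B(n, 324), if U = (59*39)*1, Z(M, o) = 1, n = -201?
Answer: 1976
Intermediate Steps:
U = 2301 (U = 2301*1 = 2301)
B(r, G) = -1 - G (B(r, G) = -2 + (1 - G) = -1 - G)
U + B(n, 324) = 2301 + (-1 - 1*324) = 2301 + (-1 - 324) = 2301 - 325 = 1976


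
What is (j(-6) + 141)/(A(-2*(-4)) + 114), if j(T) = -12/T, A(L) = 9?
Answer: 143/123 ≈ 1.1626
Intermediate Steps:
(j(-6) + 141)/(A(-2*(-4)) + 114) = (-12/(-6) + 141)/(9 + 114) = (-12*(-⅙) + 141)/123 = (2 + 141)/123 = (1/123)*143 = 143/123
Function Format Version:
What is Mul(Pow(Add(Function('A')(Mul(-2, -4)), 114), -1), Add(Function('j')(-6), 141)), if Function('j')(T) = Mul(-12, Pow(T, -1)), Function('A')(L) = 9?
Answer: Rational(143, 123) ≈ 1.1626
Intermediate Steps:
Mul(Pow(Add(Function('A')(Mul(-2, -4)), 114), -1), Add(Function('j')(-6), 141)) = Mul(Pow(Add(9, 114), -1), Add(Mul(-12, Pow(-6, -1)), 141)) = Mul(Pow(123, -1), Add(Mul(-12, Rational(-1, 6)), 141)) = Mul(Rational(1, 123), Add(2, 141)) = Mul(Rational(1, 123), 143) = Rational(143, 123)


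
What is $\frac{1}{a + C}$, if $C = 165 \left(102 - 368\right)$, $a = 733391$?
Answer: $\frac{1}{689501} \approx 1.4503 \cdot 10^{-6}$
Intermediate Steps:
$C = -43890$ ($C = 165 \left(-266\right) = -43890$)
$\frac{1}{a + C} = \frac{1}{733391 - 43890} = \frac{1}{689501}$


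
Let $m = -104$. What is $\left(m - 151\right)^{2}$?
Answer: $65025$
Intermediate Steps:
$\left(m - 151\right)^{2} = \left(-104 - 151\right)^{2} = \left(-255\right)^{2} = 65025$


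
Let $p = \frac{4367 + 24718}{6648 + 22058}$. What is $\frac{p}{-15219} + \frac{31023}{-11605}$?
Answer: $- \frac{4517853575849}{1689984368490} \approx -2.6733$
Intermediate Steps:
$p = \frac{29085}{28706} \approx 1.0132$
$\frac{p}{-15219} + \frac{31023}{-11605} = \frac{29085}{28706 \left(-15219\right)} + \frac{31023}{-11605} = \frac{29085}{28706} \left(- \frac{1}{15219}\right) + 31023 \left(- \frac{1}{11605}\right) = - \frac{9695}{145625538} - \frac{31023}{11605} = - \frac{4517853575849}{1689984368490}$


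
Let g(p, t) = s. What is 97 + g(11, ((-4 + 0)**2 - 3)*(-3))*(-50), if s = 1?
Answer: 47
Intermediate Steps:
g(p, t) = 1
97 + g(11, ((-4 + 0)**2 - 3)*(-3))*(-50) = 97 + 1*(-50) = 97 - 50 = 47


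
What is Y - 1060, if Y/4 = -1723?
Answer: -7952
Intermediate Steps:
Y = -6892 (Y = 4*(-1723) = -6892)
Y - 1060 = -6892 - 1060 = -7952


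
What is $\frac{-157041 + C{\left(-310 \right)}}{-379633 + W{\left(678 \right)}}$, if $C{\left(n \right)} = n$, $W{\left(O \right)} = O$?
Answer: $\frac{157351}{378955} \approx 0.41522$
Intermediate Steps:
$\frac{-157041 + C{\left(-310 \right)}}{-379633 + W{\left(678 \right)}} = \frac{-157041 - 310}{-379633 + 678} = - \frac{157351}{-378955} = \left(-157351\right) \left(- \frac{1}{378955}\right) = \frac{157351}{378955}$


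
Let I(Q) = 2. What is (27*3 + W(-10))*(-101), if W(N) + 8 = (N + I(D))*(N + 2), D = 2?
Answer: -13837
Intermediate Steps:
W(N) = -8 + (2 + N)² (W(N) = -8 + (N + 2)*(N + 2) = -8 + (2 + N)*(2 + N) = -8 + (2 + N)²)
(27*3 + W(-10))*(-101) = (27*3 + (-4 + (-10)² + 4*(-10)))*(-101) = (81 + (-4 + 100 - 40))*(-101) = (81 + 56)*(-101) = 137*(-101) = -13837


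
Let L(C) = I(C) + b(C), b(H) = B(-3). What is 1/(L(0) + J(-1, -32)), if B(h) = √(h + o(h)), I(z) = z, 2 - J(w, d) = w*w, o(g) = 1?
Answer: ⅓ - I*√2/3 ≈ 0.33333 - 0.4714*I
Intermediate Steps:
J(w, d) = 2 - w² (J(w, d) = 2 - w*w = 2 - w²)
B(h) = √(1 + h) (B(h) = √(h + 1) = √(1 + h))
b(H) = I*√2 (b(H) = √(1 - 3) = √(-2) = I*√2)
L(C) = C + I*√2
1/(L(0) + J(-1, -32)) = 1/((0 + I*√2) + (2 - 1*(-1)²)) = 1/(I*√2 + (2 - 1*1)) = 1/(I*√2 + (2 - 1)) = 1/(I*√2 + 1) = 1/(1 + I*√2)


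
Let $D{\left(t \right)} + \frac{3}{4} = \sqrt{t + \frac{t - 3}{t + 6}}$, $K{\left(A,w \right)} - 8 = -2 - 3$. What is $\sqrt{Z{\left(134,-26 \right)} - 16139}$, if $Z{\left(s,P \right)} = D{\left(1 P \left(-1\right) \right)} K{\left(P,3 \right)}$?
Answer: $\frac{\sqrt{-258260 + 18 \sqrt{190}}}{4} \approx 126.99 i$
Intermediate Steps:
$K{\left(A,w \right)} = 3$ ($K{\left(A,w \right)} = 8 - 5 = 3$)
$D{\left(t \right)} = - \frac{3}{4} + \sqrt{t + \frac{-3 + t}{6 + t}}$ ($D{\left(t \right)} = - \frac{3}{4} + \sqrt{t + \frac{t - 3}{t + 6}} = - \frac{3}{4} + \sqrt{t + \frac{-3 + t}{6 + t}}$)
$Z{\left(s,P \right)} = - \frac{9}{4} + 3 \sqrt{\frac{-3 - P - P \left(6 - P\right)}{6 - P}}$ ($Z{\left(s,P \right)} = \left(- \frac{3}{4} + \sqrt{\frac{-3 + 1 P \left(-1\right) + 1 P \left(-1\right) \left(6 + 1 P \left(-1\right)\right)}{6 + 1 P \left(-1\right)}}\right) 3 = \left(- \frac{3}{4} + \sqrt{\frac{-3 + P \left(-1\right) + P \left(-1\right) \left(6 + P \left(-1\right)\right)}{6 + P \left(-1\right)}}\right) 3 = \left(- \frac{3}{4} + \sqrt{\frac{-3 - P + - P \left(6 - P\right)}{6 - P}}\right) 3 = \left(- \frac{3}{4} + \sqrt{\frac{-3 - P - P \left(6 - P\right)}{6 - P}}\right) 3 = - \frac{9}{4} + 3 \sqrt{\frac{-3 - P - P \left(6 - P\right)}{6 - P}}$)
$\sqrt{Z{\left(134,-26 \right)} - 16139} = \sqrt{\left(- \frac{9}{4} + 3 \sqrt{\frac{3 - 26 - - 26 \left(-6 - 26\right)}{-6 - 26}}\right) - 16139} = \sqrt{\left(- \frac{9}{4} + 3 \sqrt{\frac{3 - 26 - \left(-26\right) \left(-32\right)}{-32}}\right) - 16139} = \sqrt{\left(- \frac{9}{4} + 3 \sqrt{- \frac{3 - 26 - 832}{32}}\right) - 16139} = \sqrt{\left(- \frac{9}{4} + 3 \sqrt{\left(- \frac{1}{32}\right) \left(-855\right)}\right) - 16139} = \sqrt{\left(- \frac{9}{4} + 3 \sqrt{\frac{855}{32}}\right) - 16139} = \sqrt{\left(- \frac{9}{4} + 3 \frac{3 \sqrt{190}}{8}\right) - 16139} = \sqrt{\left(- \frac{9}{4} + \frac{9 \sqrt{190}}{8}\right) - 16139} = \sqrt{- \frac{64565}{4} + \frac{9 \sqrt{190}}{8}}$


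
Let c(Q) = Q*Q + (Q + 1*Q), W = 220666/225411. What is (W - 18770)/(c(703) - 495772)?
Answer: 4230743804/35389527 ≈ 119.55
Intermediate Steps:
W = 220666/225411 (W = 220666*(1/225411) = 220666/225411 ≈ 0.97895)
c(Q) = Q² + 2*Q (c(Q) = Q² + (Q + Q) = Q² + 2*Q)
(W - 18770)/(c(703) - 495772) = (220666/225411 - 18770)/(703*(2 + 703) - 495772) = -4230743804/(225411*(703*705 - 495772)) = -4230743804/(225411*(495615 - 495772)) = -4230743804/225411/(-157) = -4230743804/225411*(-1/157) = 4230743804/35389527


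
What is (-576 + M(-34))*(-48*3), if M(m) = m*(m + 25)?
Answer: 38880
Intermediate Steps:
M(m) = m*(25 + m)
(-576 + M(-34))*(-48*3) = (-576 - 34*(25 - 34))*(-48*3) = (-576 - 34*(-9))*(-144) = (-576 + 306)*(-144) = -270*(-144) = 38880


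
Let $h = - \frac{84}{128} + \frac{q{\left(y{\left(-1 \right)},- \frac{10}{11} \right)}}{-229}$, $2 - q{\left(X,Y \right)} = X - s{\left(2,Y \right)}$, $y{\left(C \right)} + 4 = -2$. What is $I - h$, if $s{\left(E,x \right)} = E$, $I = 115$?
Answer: $\frac{847849}{7328} \approx 115.7$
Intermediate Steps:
$y{\left(C \right)} = -6$ ($y{\left(C \right)} = -4 - 2 = -6$)
$q{\left(X,Y \right)} = 4 - X$ ($q{\left(X,Y \right)} = 2 - \left(X - 2\right) = 2 - \left(-2 + X\right) = 4 - X$)
$h = - \frac{5129}{7328}$ ($h = - \frac{84}{128} + \frac{4 - -6}{-229} = \left(-84\right) \frac{1}{128} + \left(4 + 6\right) \left(- \frac{1}{229}\right) = - \frac{21}{32} + 10 \left(- \frac{1}{229}\right) = - \frac{21}{32} - \frac{10}{229} = - \frac{5129}{7328} \approx -0.69992$)
$I - h = 115 - - \frac{5129}{7328} = 115 + \frac{5129}{7328} = \frac{847849}{7328}$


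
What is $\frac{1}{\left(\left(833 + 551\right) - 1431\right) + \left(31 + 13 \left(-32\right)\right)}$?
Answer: $- \frac{1}{432} \approx -0.0023148$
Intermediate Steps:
$\frac{1}{\left(\left(833 + 551\right) - 1431\right) + \left(31 + 13 \left(-32\right)\right)} = \frac{1}{\left(1384 - 1431\right) + \left(31 - 416\right)} = \frac{1}{-47 - 385} = \frac{1}{-432} = - \frac{1}{432}$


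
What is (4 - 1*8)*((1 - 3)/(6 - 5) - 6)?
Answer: 32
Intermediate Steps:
(4 - 1*8)*((1 - 3)/(6 - 5) - 6) = (4 - 8)*(-2/1 - 6) = -4*(-2*1 - 6) = -4*(-2 - 6) = -4*(-8) = 32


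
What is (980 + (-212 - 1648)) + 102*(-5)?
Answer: -1390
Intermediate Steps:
(980 + (-212 - 1648)) + 102*(-5) = (980 - 1860) - 510 = -880 - 510 = -1390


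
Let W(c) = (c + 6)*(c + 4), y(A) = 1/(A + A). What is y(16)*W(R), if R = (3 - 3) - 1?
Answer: 15/32 ≈ 0.46875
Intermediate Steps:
y(A) = 1/(2*A)
R = -1 (R = 0 - 1 = -1)
W(c) = (4 + c)*(6 + c) (W(c) = (6 + c)*(4 + c) = (4 + c)*(6 + c))
y(16)*W(R) = ((½)/16)*(24 + (-1)² + 10*(-1)) = ((½)*(1/16))*(24 + 1 - 10) = (1/32)*15 = 15/32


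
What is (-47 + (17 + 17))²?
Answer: 169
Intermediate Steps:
(-47 + (17 + 17))² = (-47 + 34)² = (-13)² = 169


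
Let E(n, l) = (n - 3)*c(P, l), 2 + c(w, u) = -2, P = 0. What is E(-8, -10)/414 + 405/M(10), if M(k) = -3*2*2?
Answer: -27857/828 ≈ -33.644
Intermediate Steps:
c(w, u) = -4 (c(w, u) = -2 - 2 = -4)
M(k) = -12 (M(k) = -6*2 = -12)
E(n, l) = 12 - 4*n (E(n, l) = (n - 3)*(-4) = (-3 + n)*(-4) = 12 - 4*n)
E(-8, -10)/414 + 405/M(10) = (12 - 4*(-8))/414 + 405/(-12) = (12 + 32)*(1/414) + 405*(-1/12) = 44*(1/414) - 135/4 = 22/207 - 135/4 = -27857/828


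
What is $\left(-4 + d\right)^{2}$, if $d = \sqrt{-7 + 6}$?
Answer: $\left(4 - i\right)^{2} \approx 15.0 - 8.0 i$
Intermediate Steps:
$d = i$ ($d = \sqrt{-1} = i \approx 1.0 i$)
$\left(-4 + d\right)^{2} = \left(-4 + i\right)^{2}$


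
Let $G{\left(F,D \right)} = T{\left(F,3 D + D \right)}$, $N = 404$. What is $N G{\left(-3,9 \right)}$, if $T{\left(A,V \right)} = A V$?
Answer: $-43632$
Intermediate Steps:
$G{\left(F,D \right)} = 4 D F$ ($G{\left(F,D \right)} = F \left(3 D + D\right) = F 4 D = 4 D F$)
$N G{\left(-3,9 \right)} = 404 \cdot 4 \cdot 9 \left(-3\right) = 404 \left(-108\right) = -43632$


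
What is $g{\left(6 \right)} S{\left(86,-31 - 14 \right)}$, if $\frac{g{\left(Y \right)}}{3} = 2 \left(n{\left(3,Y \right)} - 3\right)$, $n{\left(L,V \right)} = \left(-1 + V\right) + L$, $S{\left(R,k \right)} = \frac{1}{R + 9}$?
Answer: $\frac{6}{19} \approx 0.31579$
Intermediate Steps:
$S{\left(R,k \right)} = \frac{1}{9 + R}$
$n{\left(L,V \right)} = -1 + L + V$
$g{\left(Y \right)} = -6 + 6 Y$ ($g{\left(Y \right)} = 3 \cdot 2 \left(\left(-1 + 3 + Y\right) - 3\right) = 3 \cdot 2 \left(\left(2 + Y\right) - 3\right) = 3 \cdot 2 \left(-1 + Y\right) = 3 \left(-2 + 2 Y\right) = -6 + 6 Y$)
$g{\left(6 \right)} S{\left(86,-31 - 14 \right)} = \frac{-6 + 6 \cdot 6}{9 + 86} = \frac{-6 + 36}{95} = 30 \cdot \frac{1}{95} = \frac{6}{19}$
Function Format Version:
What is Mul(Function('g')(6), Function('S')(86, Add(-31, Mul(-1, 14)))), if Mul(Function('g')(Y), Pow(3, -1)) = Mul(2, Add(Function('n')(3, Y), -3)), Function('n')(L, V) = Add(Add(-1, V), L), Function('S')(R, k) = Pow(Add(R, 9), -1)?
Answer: Rational(6, 19) ≈ 0.31579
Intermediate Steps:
Function('S')(R, k) = Pow(Add(9, R), -1)
Function('n')(L, V) = Add(-1, L, V)
Function('g')(Y) = Add(-6, Mul(6, Y)) (Function('g')(Y) = Mul(3, Mul(2, Add(Add(-1, 3, Y), -3))) = Mul(3, Mul(2, Add(Add(2, Y), -3))) = Mul(3, Mul(2, Add(-1, Y))) = Mul(3, Add(-2, Mul(2, Y))) = Add(-6, Mul(6, Y)))
Mul(Function('g')(6), Function('S')(86, Add(-31, Mul(-1, 14)))) = Mul(Add(-6, Mul(6, 6)), Pow(Add(9, 86), -1)) = Mul(Add(-6, 36), Pow(95, -1)) = Mul(30, Rational(1, 95)) = Rational(6, 19)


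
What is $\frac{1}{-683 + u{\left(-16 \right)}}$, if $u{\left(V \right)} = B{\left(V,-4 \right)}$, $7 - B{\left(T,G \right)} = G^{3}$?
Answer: $- \frac{1}{612} \approx -0.001634$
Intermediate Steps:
$B{\left(T,G \right)} = 7 - G^{3}$
$u{\left(V \right)} = 71$ ($u{\left(V \right)} = 7 - \left(-4\right)^{3} = 7 - -64 = 7 + 64 = 71$)
$\frac{1}{-683 + u{\left(-16 \right)}} = \frac{1}{-683 + 71} = \frac{1}{-612} = - \frac{1}{612}$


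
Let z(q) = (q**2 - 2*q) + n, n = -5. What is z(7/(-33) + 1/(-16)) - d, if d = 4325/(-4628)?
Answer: -1109844475/322553088 ≈ -3.4408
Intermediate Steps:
z(q) = -5 + q**2 - 2*q (z(q) = (q**2 - 2*q) - 5 = -5 + q**2 - 2*q)
d = -4325/4628 (d = 4325*(-1/4628) = -4325/4628 ≈ -0.93453)
z(7/(-33) + 1/(-16)) - d = (-5 + (7/(-33) + 1/(-16))**2 - 2*(7/(-33) + 1/(-16))) - 1*(-4325/4628) = (-5 + (7*(-1/33) + 1*(-1/16))**2 - 2*(7*(-1/33) + 1*(-1/16))) + 4325/4628 = (-5 + (-7/33 - 1/16)**2 - 2*(-7/33 - 1/16)) + 4325/4628 = (-5 + (-145/528)**2 - 2*(-145/528)) + 4325/4628 = (-5 + 21025/278784 + 145/264) + 4325/4628 = -1219775/278784 + 4325/4628 = -1109844475/322553088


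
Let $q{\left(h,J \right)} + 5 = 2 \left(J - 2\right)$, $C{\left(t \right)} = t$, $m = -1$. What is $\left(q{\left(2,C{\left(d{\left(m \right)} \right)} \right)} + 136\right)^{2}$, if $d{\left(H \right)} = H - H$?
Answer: $16129$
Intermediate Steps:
$d{\left(H \right)} = 0$
$q{\left(h,J \right)} = -9 + 2 J$ ($q{\left(h,J \right)} = -5 + 2 \left(J - 2\right) = -5 + 2 \left(-2 + J\right) = -5 + \left(-4 + 2 J\right) = -9 + 2 J$)
$\left(q{\left(2,C{\left(d{\left(m \right)} \right)} \right)} + 136\right)^{2} = \left(\left(-9 + 2 \cdot 0\right) + 136\right)^{2} = \left(\left(-9 + 0\right) + 136\right)^{2} = \left(-9 + 136\right)^{2} = 127^{2} = 16129$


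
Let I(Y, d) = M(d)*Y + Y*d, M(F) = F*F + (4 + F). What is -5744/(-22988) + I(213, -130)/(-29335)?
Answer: -20331978424/168588245 ≈ -120.60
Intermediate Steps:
M(F) = 4 + F + F² (M(F) = F² + (4 + F) = 4 + F + F²)
I(Y, d) = Y*d + Y*(4 + d + d²) (I(Y, d) = (4 + d + d²)*Y + Y*d = Y*(4 + d + d²) + Y*d = Y*d + Y*(4 + d + d²))
-5744/(-22988) + I(213, -130)/(-29335) = -5744/(-22988) + (213*(4 + (-130)² + 2*(-130)))/(-29335) = -5744*(-1/22988) + (213*(4 + 16900 - 260))*(-1/29335) = 1436/5747 + (213*16644)*(-1/29335) = 1436/5747 + 3545172*(-1/29335) = 1436/5747 - 3545172/29335 = -20331978424/168588245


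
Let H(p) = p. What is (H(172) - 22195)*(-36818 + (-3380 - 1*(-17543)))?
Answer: 498931065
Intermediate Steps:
(H(172) - 22195)*(-36818 + (-3380 - 1*(-17543))) = (172 - 22195)*(-36818 + (-3380 - 1*(-17543))) = -22023*(-36818 + (-3380 + 17543)) = -22023*(-36818 + 14163) = -22023*(-22655) = 498931065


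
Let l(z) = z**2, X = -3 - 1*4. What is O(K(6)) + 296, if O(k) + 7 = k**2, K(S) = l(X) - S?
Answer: 2138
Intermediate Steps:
X = -7 (X = -3 - 4 = -7)
K(S) = 49 - S (K(S) = (-7)**2 - S = 49 - S)
O(k) = -7 + k**2
O(K(6)) + 296 = (-7 + (49 - 1*6)**2) + 296 = (-7 + (49 - 6)**2) + 296 = (-7 + 43**2) + 296 = (-7 + 1849) + 296 = 1842 + 296 = 2138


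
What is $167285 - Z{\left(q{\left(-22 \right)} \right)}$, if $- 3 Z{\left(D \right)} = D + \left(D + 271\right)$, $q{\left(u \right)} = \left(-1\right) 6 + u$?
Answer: $\frac{502070}{3} \approx 1.6736 \cdot 10^{5}$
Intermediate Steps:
$q{\left(u \right)} = -6 + u$
$Z{\left(D \right)} = - \frac{271}{3} - \frac{2 D}{3}$ ($Z{\left(D \right)} = - \frac{D + \left(D + 271\right)}{3} = - \frac{D + \left(271 + D\right)}{3} = - \frac{271 + 2 D}{3} = - \frac{271}{3} - \frac{2 D}{3}$)
$167285 - Z{\left(q{\left(-22 \right)} \right)} = 167285 - \left(- \frac{271}{3} - \frac{2 \left(-6 - 22\right)}{3}\right) = 167285 - \left(- \frac{271}{3} - - \frac{56}{3}\right) = 167285 - \left(- \frac{271}{3} + \frac{56}{3}\right) = 167285 - - \frac{215}{3} = 167285 + \frac{215}{3} = \frac{502070}{3}$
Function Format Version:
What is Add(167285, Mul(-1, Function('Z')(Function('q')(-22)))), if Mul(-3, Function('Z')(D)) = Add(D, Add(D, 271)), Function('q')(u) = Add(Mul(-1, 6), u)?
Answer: Rational(502070, 3) ≈ 1.6736e+5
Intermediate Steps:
Function('q')(u) = Add(-6, u)
Function('Z')(D) = Add(Rational(-271, 3), Mul(Rational(-2, 3), D)) (Function('Z')(D) = Mul(Rational(-1, 3), Add(D, Add(D, 271))) = Mul(Rational(-1, 3), Add(D, Add(271, D))) = Mul(Rational(-1, 3), Add(271, Mul(2, D))) = Add(Rational(-271, 3), Mul(Rational(-2, 3), D)))
Add(167285, Mul(-1, Function('Z')(Function('q')(-22)))) = Add(167285, Mul(-1, Add(Rational(-271, 3), Mul(Rational(-2, 3), Add(-6, -22))))) = Add(167285, Mul(-1, Add(Rational(-271, 3), Mul(Rational(-2, 3), -28)))) = Add(167285, Mul(-1, Add(Rational(-271, 3), Rational(56, 3)))) = Add(167285, Mul(-1, Rational(-215, 3))) = Add(167285, Rational(215, 3)) = Rational(502070, 3)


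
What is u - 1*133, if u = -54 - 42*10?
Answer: -607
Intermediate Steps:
u = -474 (u = -54 - 420 = -474)
u - 1*133 = -474 - 1*133 = -474 - 133 = -607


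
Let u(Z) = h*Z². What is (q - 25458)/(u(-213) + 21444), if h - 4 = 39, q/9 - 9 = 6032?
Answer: 9637/657437 ≈ 0.014658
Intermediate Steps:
q = 54369 (q = 81 + 9*6032 = 81 + 54288 = 54369)
h = 43 (h = 4 + 39 = 43)
u(Z) = 43*Z²
(q - 25458)/(u(-213) + 21444) = (54369 - 25458)/(43*(-213)² + 21444) = 28911/(43*45369 + 21444) = 28911/(1950867 + 21444) = 28911/1972311 = 28911*(1/1972311) = 9637/657437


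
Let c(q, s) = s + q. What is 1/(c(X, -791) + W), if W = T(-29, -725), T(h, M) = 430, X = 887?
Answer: 1/526 ≈ 0.0019011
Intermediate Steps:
c(q, s) = q + s
W = 430
1/(c(X, -791) + W) = 1/((887 - 791) + 430) = 1/(96 + 430) = 1/526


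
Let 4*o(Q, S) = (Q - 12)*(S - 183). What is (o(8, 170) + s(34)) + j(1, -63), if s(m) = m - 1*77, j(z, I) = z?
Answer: -29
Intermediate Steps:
o(Q, S) = (-183 + S)*(-12 + Q)/4 (o(Q, S) = ((Q - 12)*(S - 183))/4 = ((-12 + Q)*(-183 + S))/4 = ((-183 + S)*(-12 + Q))/4 = (-183 + S)*(-12 + Q)/4)
s(m) = -77 + m (s(m) = m - 77 = -77 + m)
(o(8, 170) + s(34)) + j(1, -63) = ((549 - 3*170 - 183/4*8 + (1/4)*8*170) + (-77 + 34)) + 1 = ((549 - 510 - 366 + 340) - 43) + 1 = (13 - 43) + 1 = -30 + 1 = -29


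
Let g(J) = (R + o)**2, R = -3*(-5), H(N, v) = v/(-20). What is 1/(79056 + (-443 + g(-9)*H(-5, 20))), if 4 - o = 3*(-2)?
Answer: 1/77988 ≈ 1.2822e-5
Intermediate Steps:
H(N, v) = -v/20 (H(N, v) = v*(-1/20) = -v/20)
o = 10 (o = 4 - 3*(-2) = 4 - 1*(-6) = 4 + 6 = 10)
R = 15
g(J) = 625 (g(J) = (15 + 10)**2 = 25**2 = 625)
1/(79056 + (-443 + g(-9)*H(-5, 20))) = 1/(79056 + (-443 + 625*(-1/20*20))) = 1/(79056 + (-443 + 625*(-1))) = 1/(79056 + (-443 - 625)) = 1/(79056 - 1068) = 1/77988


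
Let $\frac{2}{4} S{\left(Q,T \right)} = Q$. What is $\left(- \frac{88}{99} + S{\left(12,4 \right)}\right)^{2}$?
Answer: $\frac{43264}{81} \approx 534.12$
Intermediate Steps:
$S{\left(Q,T \right)} = 2 Q$
$\left(- \frac{88}{99} + S{\left(12,4 \right)}\right)^{2} = \left(- \frac{88}{99} + 2 \cdot 12\right)^{2} = \left(\left(-88\right) \frac{1}{99} + 24\right)^{2} = \left(- \frac{8}{9} + 24\right)^{2} = \left(\frac{208}{9}\right)^{2} = \frac{43264}{81}$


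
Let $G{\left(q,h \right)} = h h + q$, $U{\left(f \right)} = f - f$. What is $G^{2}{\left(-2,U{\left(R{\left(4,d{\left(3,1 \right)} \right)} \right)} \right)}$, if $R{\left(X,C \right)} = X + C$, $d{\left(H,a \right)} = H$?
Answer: $4$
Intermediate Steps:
$R{\left(X,C \right)} = C + X$
$U{\left(f \right)} = 0$
$G{\left(q,h \right)} = q + h^{2}$ ($G{\left(q,h \right)} = h^{2} + q = q + h^{2}$)
$G^{2}{\left(-2,U{\left(R{\left(4,d{\left(3,1 \right)} \right)} \right)} \right)} = \left(-2 + 0^{2}\right)^{2} = \left(-2 + 0\right)^{2} = \left(-2\right)^{2} = 4$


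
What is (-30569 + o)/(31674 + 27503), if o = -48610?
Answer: -79179/59177 ≈ -1.3380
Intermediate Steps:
(-30569 + o)/(31674 + 27503) = (-30569 - 48610)/(31674 + 27503) = -79179/59177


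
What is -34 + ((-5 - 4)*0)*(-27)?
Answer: -34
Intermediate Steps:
-34 + ((-5 - 4)*0)*(-27) = -34 - 9*0*(-27) = -34 + 0*(-27) = -34 + 0 = -34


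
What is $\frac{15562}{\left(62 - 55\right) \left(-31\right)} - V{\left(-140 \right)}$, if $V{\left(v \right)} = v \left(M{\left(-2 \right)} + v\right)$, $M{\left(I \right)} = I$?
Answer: $- \frac{139662}{7} \approx -19952.0$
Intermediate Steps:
$V{\left(v \right)} = v \left(-2 + v\right)$
$\frac{15562}{\left(62 - 55\right) \left(-31\right)} - V{\left(-140 \right)} = \frac{15562}{\left(62 - 55\right) \left(-31\right)} - - 140 \left(-2 - 140\right) = \frac{15562}{7 \left(-31\right)} - \left(-140\right) \left(-142\right) = \frac{15562}{-217} - 19880 = 15562 \left(- \frac{1}{217}\right) - 19880 = - \frac{502}{7} - 19880 = - \frac{139662}{7}$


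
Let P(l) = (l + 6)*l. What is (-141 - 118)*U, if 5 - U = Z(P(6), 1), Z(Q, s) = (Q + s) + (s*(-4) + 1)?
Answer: 16835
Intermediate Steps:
P(l) = l*(6 + l) (P(l) = (6 + l)*l = l*(6 + l))
Z(Q, s) = 1 + Q - 3*s (Z(Q, s) = (Q + s) + (-4*s + 1) = (Q + s) + (1 - 4*s) = 1 + Q - 3*s)
U = -65 (U = 5 - (1 + 6*(6 + 6) - 3*1) = 5 - (1 + 6*12 - 3) = 5 - (1 + 72 - 3) = 5 - 1*70 = 5 - 70 = -65)
(-141 - 118)*U = (-141 - 118)*(-65) = -259*(-65) = 16835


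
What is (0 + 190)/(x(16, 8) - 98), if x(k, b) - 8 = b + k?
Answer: -95/33 ≈ -2.8788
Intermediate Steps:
x(k, b) = 8 + b + k (x(k, b) = 8 + (b + k) = 8 + b + k)
(0 + 190)/(x(16, 8) - 98) = (0 + 190)/((8 + 8 + 16) - 98) = 190/(32 - 98) = 190/(-66) = 190*(-1/66) = -95/33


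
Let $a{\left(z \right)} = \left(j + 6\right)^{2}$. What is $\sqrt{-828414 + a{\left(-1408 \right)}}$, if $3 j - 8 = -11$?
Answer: $i \sqrt{828389} \approx 910.16 i$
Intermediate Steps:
$j = -1$ ($j = \frac{8}{3} + \frac{1}{3} \left(-11\right) = \frac{8}{3} - \frac{11}{3} = -1$)
$a{\left(z \right)} = 25$ ($a{\left(z \right)} = \left(-1 + 6\right)^{2} = 5^{2} = 25$)
$\sqrt{-828414 + a{\left(-1408 \right)}} = \sqrt{-828414 + 25} = \sqrt{-828389} = i \sqrt{828389}$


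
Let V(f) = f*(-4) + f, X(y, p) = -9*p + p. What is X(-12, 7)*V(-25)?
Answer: -4200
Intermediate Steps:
X(y, p) = -8*p
V(f) = -3*f (V(f) = -4*f + f = -3*f)
X(-12, 7)*V(-25) = (-8*7)*(-3*(-25)) = -56*75 = -4200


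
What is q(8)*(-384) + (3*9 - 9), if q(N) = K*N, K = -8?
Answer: 24594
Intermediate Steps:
q(N) = -8*N
q(8)*(-384) + (3*9 - 9) = -8*8*(-384) + (3*9 - 9) = -64*(-384) + (27 - 9) = 24576 + 18 = 24594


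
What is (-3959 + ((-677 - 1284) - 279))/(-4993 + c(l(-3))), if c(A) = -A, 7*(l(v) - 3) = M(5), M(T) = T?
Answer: 43393/34977 ≈ 1.2406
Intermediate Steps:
l(v) = 26/7 (l(v) = 3 + (⅐)*5 = 3 + 5/7 = 26/7)
(-3959 + ((-677 - 1284) - 279))/(-4993 + c(l(-3))) = (-3959 + ((-677 - 1284) - 279))/(-4993 - 1*26/7) = (-3959 + (-1961 - 279))/(-4993 - 26/7) = (-3959 - 2240)/(-34977/7) = -6199*(-7/34977) = 43393/34977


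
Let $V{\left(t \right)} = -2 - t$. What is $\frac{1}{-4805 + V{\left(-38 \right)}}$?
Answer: $- \frac{1}{4769} \approx -0.00020969$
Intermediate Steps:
$\frac{1}{-4805 + V{\left(-38 \right)}} = \frac{1}{-4805 - -36} = \frac{1}{-4805 + \left(-2 + 38\right)} = \frac{1}{-4805 + 36} = \frac{1}{-4769} = - \frac{1}{4769}$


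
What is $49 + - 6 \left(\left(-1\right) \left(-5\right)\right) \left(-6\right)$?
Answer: $229$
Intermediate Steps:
$49 + - 6 \left(\left(-1\right) \left(-5\right)\right) \left(-6\right) = 49 + \left(-6\right) 5 \left(-6\right) = 49 - -180 = 49 + 180 = 229$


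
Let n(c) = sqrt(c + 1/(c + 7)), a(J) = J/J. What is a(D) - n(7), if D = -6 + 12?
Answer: 1 - 3*sqrt(154)/14 ≈ -1.6592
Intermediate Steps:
D = 6
a(J) = 1
n(c) = sqrt(c + 1/(7 + c))
a(D) - n(7) = 1 - sqrt((1 + 7*(7 + 7))/(7 + 7)) = 1 - sqrt((1 + 7*14)/14) = 1 - sqrt((1 + 98)/14) = 1 - sqrt((1/14)*99) = 1 - sqrt(99/14) = 1 - 3*sqrt(154)/14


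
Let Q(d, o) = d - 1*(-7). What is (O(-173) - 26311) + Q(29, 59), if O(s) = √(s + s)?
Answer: -26275 + I*√346 ≈ -26275.0 + 18.601*I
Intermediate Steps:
O(s) = √2*√s (O(s) = √(2*s) = √2*√s)
Q(d, o) = 7 + d (Q(d, o) = d + 7 = 7 + d)
(O(-173) - 26311) + Q(29, 59) = (√2*√(-173) - 26311) + (7 + 29) = (√2*(I*√173) - 26311) + 36 = (I*√346 - 26311) + 36 = (-26311 + I*√346) + 36 = -26275 + I*√346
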